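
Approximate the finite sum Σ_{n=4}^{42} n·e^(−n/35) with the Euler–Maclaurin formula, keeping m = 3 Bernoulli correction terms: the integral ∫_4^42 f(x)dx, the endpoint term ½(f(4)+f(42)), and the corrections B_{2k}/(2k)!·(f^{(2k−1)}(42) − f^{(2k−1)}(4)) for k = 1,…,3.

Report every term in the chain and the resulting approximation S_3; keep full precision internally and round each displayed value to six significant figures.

S_3 ≈ 413.904

The integral term ∫_4^42 x·e^(−x/35) dx = 405.866.
½[f(4) + f(42)] = ½[3.56801 + 12.6502] = 8.10908.
So far: 413.975.
k=1: B_{2}/(2)! × [f^{(1)}(42) − f^{(1)}(4)] = 1/12 × (-0.0602388 − 0.790060) = -0.0708582.
Running total after k=1: 413.904.
k=2: B_{4}/(4)! × [f^{(3)}(42) − f^{(3)}(4)] = −1/720 × (0.000442571 − 0.00210128) = 2.30376e-06.
Running total after k=2: 413.904.
k=3: B_{6}/(6)! × [f^{(5)}(42) − f^{(5)}(4)] = 1/30240 × (7.62708e-07 − 2.90417e-06) = -7.08156e-11.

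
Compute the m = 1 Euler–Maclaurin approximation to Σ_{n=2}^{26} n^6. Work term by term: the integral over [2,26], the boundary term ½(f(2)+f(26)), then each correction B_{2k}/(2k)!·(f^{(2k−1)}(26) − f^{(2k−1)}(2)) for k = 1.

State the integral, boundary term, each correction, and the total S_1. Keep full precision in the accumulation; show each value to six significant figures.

S_1 ≈ 1.30780e+09

∫_2^26 x^6 dx evaluates to 1.14740e+09.
Endpoint term: (f(2) + f(26))/2 = (64.0000 + 3.08916e+08)/2 = 1.54458e+08.
So far: 1.30186e+09.
Order-1 term: 1/12 · (7.12883e+07 − 192.000) = 5.94067e+06.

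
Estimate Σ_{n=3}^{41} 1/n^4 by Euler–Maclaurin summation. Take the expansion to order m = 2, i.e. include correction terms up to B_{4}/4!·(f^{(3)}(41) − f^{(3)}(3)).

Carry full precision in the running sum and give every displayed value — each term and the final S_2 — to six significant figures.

S_2 ≈ 0.0198094

Integral: ∫_3^41 1/x^4 dx = 0.0123408.
½[f(3) + f(41)] = ½[0.0123457 + 3.53887e-07] = 0.00617302.
Running total after boundary: 0.0185139.
k=1: B_{2}/(2)! × [f^{(1)}(41) − f^{(1)}(3)] = 1/12 × (-3.45256e-08 − (-0.0164609)) = 0.00137174.
Partial sum through k=1: 0.0198856.
k=2: B_{4}/(4)! × [f^{(3)}(41) − f^{(3)}(3)] = −1/720 × (-6.16161e-10 − (-0.0548697)) = -7.62079e-05.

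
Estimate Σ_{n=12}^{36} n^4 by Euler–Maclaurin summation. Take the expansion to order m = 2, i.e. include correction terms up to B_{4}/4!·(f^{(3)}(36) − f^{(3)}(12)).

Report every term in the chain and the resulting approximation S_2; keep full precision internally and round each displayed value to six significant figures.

S_2 ≈ 1.29086e+07

∫_12^36 x^4 dx evaluates to 1.20435e+07.
Endpoint term: (f(12) + f(36))/2 = (20736.0 + 1.67962e+06)/2 = 850176.
Running total after boundary: 1.28936e+07.
k=1: B_{2}/(2)! × [f^{(1)}(36) − f^{(1)}(12)] = 1/12 × (186624 − 6912.00) = 14976.0.
Partial sum through k=1: 1.29086e+07.
k=2: B_{4}/(4)! × [f^{(3)}(36) − f^{(3)}(12)] = −1/720 × (864.000 − 288.000) = -0.800000.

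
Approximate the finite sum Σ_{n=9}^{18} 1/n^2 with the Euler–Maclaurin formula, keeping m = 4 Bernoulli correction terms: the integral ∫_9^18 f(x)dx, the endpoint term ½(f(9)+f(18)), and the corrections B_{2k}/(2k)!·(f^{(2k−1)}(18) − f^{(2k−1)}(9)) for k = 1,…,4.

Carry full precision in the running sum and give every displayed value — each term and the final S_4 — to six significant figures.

S_4 ≈ 0.0634711

∫_9^18 1/x^2 dx evaluates to 0.0555556.
Endpoint term: (f(9) + f(18))/2 = (0.0123457 + 0.00308642)/2 = 0.00771605.
So far: 0.0632716.
Order-1 term: 1/12 · (-0.000342936 − (-0.00274348)) = 0.000200046.
Running total after k=1: 0.0634717.
Order-2 term: −1/720 · (-1.27013e-05 − (-0.000406442)) = -5.46862e-07.
Running total after k=2: 0.0634711.
Order-3 term: 1/30240 · (-1.17605e-06 − (-0.000150534)) = 4.93909e-09.
Running total after k=3: 0.0634711.
Order-4 term: −1/1209600 · (-2.03268e-07 − (-0.000104073)) = -8.58711e-11.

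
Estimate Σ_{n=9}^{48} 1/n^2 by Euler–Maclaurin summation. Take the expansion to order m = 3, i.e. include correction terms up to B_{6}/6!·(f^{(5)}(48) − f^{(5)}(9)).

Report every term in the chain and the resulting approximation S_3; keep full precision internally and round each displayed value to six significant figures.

S_3 ≈ 0.0968942

∫_9^48 1/x^2 dx evaluates to 0.0902778.
½[f(9) + f(48)] = ½[0.0123457 + 0.000434028] = 0.00638985.
Integral + boundary = 0.0966676.
k=1: B_{2}/(2)! × [f^{(1)}(48) − f^{(1)}(9)] = 1/12 × (-1.80845e-05 − (-0.00274348)) = 0.000227117.
After k=1: 0.0968947.
k=2: B_{4}/(4)! × [f^{(3)}(48) − f^{(3)}(9)] = −1/720 × (-9.41901e-08 − (-0.000406442)) = -5.64372e-07.
After k=2: 0.0968942.
k=3: B_{6}/(6)! × [f^{(5)}(48) − f^{(5)}(9)] = 1/30240 × (-1.22643e-09 − (-0.000150534)) = 4.97794e-09.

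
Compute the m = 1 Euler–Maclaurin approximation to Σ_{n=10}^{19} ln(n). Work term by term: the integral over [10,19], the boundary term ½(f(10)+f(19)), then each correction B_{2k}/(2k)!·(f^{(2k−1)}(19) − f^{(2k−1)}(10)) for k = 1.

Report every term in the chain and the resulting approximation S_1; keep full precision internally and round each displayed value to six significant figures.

S_1 ≈ 26.5381

Integral: ∫_10^19 ln(x) dx = 23.9185.
Endpoint term: (f(10) + f(19))/2 = (2.30259 + 2.94444)/2 = 2.62351.
Integral + boundary = 26.5420.
Correction k=1: B_{2}/2! · (f^{(1)}(19) − f^{(1)}(10)) = 1/12 · (0.0526316 − 0.100000) = -0.00394737.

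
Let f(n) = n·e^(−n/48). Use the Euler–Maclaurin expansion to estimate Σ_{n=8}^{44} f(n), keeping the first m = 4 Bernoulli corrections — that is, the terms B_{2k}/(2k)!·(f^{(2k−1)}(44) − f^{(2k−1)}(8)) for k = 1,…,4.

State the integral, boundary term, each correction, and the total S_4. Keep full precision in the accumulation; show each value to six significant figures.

S_4 ≈ 521.733

Integral: ∫_8^44 x·e^(−x/48) dx = 509.607.
½[f(8) + f(44)] = ½[6.77185 + 17.5934] = 12.1826.
So far: 521.789.
Order-1 term: 1/12 · (0.0333208 − 0.705401) = -0.0560067.
Partial sum through k=1: 521.733.
Order-2 term: −1/720 · (0.000361554 − 0.00104096) = 9.43615e-07.
Partial sum through k=2: 521.733.
Order-3 term: 1/30240 · (3.07572e-07 − 7.70725e-07) = -1.53159e-11.
Partial sum through k=3: 521.733.
Order-4 term: −1/1209600 · (1.98880e-10 − 4.72936e-10) = 2.26568e-16.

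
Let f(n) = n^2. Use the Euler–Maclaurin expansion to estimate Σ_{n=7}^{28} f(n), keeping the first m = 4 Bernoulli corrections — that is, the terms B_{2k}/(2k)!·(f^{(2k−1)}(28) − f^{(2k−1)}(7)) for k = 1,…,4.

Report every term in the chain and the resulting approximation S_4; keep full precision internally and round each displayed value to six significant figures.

Integral: ∫_7^28 x^2 dx = 7203.00.
½[f(7) + f(28)] = ½[49.0000 + 784.000] = 416.500.
Running total after boundary: 7619.50.
k=1: B_{2}/(2)! × [f^{(1)}(28) − f^{(1)}(7)] = 1/12 × (56.0000 − 14.0000) = 3.50000.
Running total after k=1: 7623.00.
k=2: B_{4}/(4)! × [f^{(3)}(28) − f^{(3)}(7)] = −1/720 × (0.00000 − 0.00000) = 0.00000.
Running total after k=2: 7623.00.
k=3: B_{6}/(6)! × [f^{(5)}(28) − f^{(5)}(7)] = 1/30240 × (0.00000 − 0.00000) = 0.00000.
Running total after k=3: 7623.00.
k=4: B_{8}/(8)! × [f^{(7)}(28) − f^{(7)}(7)] = −1/1209600 × (0.00000 − 0.00000) = 0.00000.

S_4 ≈ 7623.00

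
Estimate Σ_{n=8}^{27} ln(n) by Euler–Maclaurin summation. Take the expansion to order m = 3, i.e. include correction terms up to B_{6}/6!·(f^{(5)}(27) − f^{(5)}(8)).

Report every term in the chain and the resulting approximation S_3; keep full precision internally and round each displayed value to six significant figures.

Integral: ∫_8^27 ln(x) dx = 53.3521.
Boundary: ½(f(8) + f(27)) = ½(2.07944 + 3.29584) = 2.68764.
Running total after boundary: 56.0397.
Correction k=1: B_{2}/2! · (f^{(1)}(27) − f^{(1)}(8)) = 1/12 · (0.0370370 − 0.125000) = -0.00733025.
After k=1: 56.0324.
Correction k=2: B_{4}/4! · (f^{(3)}(27) − f^{(3)}(8)) = −1/720 · (0.000101611 − 0.00390625) = 5.28422e-06.
After k=2: 56.0324.
Correction k=3: B_{6}/6! · (f^{(5)}(27) − f^{(5)}(8)) = 1/30240 · (1.67260e-06 − 0.000732422) = -2.41650e-08.

S_3 ≈ 56.0324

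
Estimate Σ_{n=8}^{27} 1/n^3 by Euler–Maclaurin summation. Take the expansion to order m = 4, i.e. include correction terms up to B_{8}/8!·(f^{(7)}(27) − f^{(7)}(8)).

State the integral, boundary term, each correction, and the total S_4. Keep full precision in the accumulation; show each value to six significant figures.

S_4 ≈ 0.00818885

∫_8^27 1/x^3 dx evaluates to 0.00712663.
½[f(8) + f(27)] = ½[0.00195312 + 5.08053e-05] = 0.00100197.
Running total after boundary: 0.00812859.
Order-1 term: 1/12 · (-5.64503e-06 − (-0.000732422)) = 6.05647e-05.
After k=1: 0.00818916.
Order-2 term: −1/720 · (-1.54870e-07 − (-0.000228882)) = -3.17676e-07.
After k=2: 0.00818884.
Order-3 term: 1/30240 · (-8.92258e-09 − (-0.000150204)) = 4.96676e-09.
After k=3: 0.00818885.
Order-4 term: −1/1209600 · (-8.81242e-10 − (-0.000168979)) = -1.39698e-10.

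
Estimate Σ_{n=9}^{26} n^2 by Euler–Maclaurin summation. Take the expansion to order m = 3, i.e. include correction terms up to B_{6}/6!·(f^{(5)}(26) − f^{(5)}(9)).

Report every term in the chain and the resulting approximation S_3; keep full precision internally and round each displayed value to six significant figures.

The integral term ∫_9^26 x^2 dx = 5615.67.
½[f(9) + f(26)] = ½[81.0000 + 676.000] = 378.500.
Running total after boundary: 5994.17.
k=1: B_{2}/(2)! × [f^{(1)}(26) − f^{(1)}(9)] = 1/12 × (52.0000 − 18.0000) = 2.83333.
Partial sum through k=1: 5997.00.
k=2: B_{4}/(4)! × [f^{(3)}(26) − f^{(3)}(9)] = −1/720 × (0.00000 − 0.00000) = 0.00000.
Partial sum through k=2: 5997.00.
k=3: B_{6}/(6)! × [f^{(5)}(26) − f^{(5)}(9)] = 1/30240 × (0.00000 − 0.00000) = 0.00000.

S_3 ≈ 5997.00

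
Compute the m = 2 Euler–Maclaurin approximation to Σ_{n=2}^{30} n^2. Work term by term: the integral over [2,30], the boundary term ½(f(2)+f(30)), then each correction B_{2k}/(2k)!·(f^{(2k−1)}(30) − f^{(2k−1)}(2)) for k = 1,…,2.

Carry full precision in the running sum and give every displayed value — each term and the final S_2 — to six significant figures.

Integral: ∫_2^30 x^2 dx = 8997.33.
Boundary: ½(f(2) + f(30)) = ½(4.00000 + 900.000) = 452.000.
So far: 9449.33.
k=1: B_{2}/(2)! × [f^{(1)}(30) − f^{(1)}(2)] = 1/12 × (60.0000 − 4.00000) = 4.66667.
Partial sum through k=1: 9454.00.
k=2: B_{4}/(4)! × [f^{(3)}(30) − f^{(3)}(2)] = −1/720 × (0.00000 − 0.00000) = 0.00000.

S_2 ≈ 9454.00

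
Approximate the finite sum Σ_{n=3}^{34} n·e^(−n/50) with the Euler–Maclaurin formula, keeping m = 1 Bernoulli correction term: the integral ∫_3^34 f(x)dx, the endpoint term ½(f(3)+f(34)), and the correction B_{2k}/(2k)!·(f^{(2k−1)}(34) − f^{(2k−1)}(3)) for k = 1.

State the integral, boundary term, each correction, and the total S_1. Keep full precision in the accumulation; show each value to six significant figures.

S_1 ≈ 377.850

∫_3^34 x·e^(−x/50) dx evaluates to 367.885.
Boundary: ½(f(3) + f(34)) = ½(2.82529 + 17.2250) = 10.0251.
Running total after boundary: 377.910.
Correction k=1: B_{2}/2! · (f^{(1)}(34) − f^{(1)}(3)) = 1/12 · (0.162117 − 0.885259) = -0.0602618.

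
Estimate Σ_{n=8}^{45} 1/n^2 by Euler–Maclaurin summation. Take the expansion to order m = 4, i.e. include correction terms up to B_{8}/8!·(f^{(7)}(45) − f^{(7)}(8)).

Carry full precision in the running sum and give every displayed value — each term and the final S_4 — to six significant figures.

S_4 ≈ 0.111160

The integral term ∫_8^45 1/x^2 dx = 0.102778.
½[f(8) + f(45)] = ½[0.0156250 + 0.000493827] = 0.00805941.
Running total after boundary: 0.110837.
Order-1 term: 1/12 · (-2.19479e-05 − (-0.00390625)) = 0.000323692.
After k=1: 0.111161.
Order-2 term: −1/720 · (-1.30061e-07 − (-0.000732422)) = -1.01707e-06.
After k=2: 0.111160.
Order-3 term: 1/30240 · (-1.92684e-09 − (-0.000343323)) = 1.13532e-08.
After k=3: 0.111160.
Order-4 term: −1/1209600 · (-5.32854e-11 − (-0.000300407)) = -2.48353e-10.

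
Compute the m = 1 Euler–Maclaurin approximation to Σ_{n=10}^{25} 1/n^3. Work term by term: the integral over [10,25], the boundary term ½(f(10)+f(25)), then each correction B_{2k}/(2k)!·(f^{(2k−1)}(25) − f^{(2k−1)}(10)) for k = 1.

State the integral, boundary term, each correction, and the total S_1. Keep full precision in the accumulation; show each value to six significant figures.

Integral: ∫_10^25 1/x^3 dx = 0.00420000.
½[f(10) + f(25)] = ½[0.00100000 + 6.40000e-05] = 0.000532000.
Running total after boundary: 0.00473200.
Order-1 term: 1/12 · (-7.68000e-06 − (-0.000300000)) = 2.43600e-05.

S_1 ≈ 0.00475636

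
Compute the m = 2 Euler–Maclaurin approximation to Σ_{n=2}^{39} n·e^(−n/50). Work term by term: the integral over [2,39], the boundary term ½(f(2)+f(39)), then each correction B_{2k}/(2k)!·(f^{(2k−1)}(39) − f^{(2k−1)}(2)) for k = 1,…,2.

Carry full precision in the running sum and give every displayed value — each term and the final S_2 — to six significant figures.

S_2 ≈ 467.977

The integral term ∫_2^39 x·e^(−x/50) dx = 458.146.
Endpoint term: (f(2) + f(39))/2 = (1.92158 + 17.8778)/2 = 9.89971.
Running total after boundary: 468.045.
Order-1 term: 1/12 · (0.100849 − 0.922358) = -0.0684590.
Partial sum through k=1: 467.977.
Order-2 term: −1/720 · (0.000407065 − 0.00113757) = 1.01460e-06.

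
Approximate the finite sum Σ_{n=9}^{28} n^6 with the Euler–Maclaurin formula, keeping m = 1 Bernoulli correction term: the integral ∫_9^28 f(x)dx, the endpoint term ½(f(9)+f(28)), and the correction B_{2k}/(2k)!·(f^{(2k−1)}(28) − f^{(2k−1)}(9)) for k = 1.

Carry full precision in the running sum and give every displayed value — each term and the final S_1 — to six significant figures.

Integral: ∫_9^28 x^6 dx = 1.92688e+09.
Boundary: ½(f(9) + f(28)) = ½(531441 + 4.81890e+08) = 2.41211e+08.
So far: 2.16809e+09.
Correction k=1: B_{2}/2! · (f^{(1)}(28) − f^{(1)}(9)) = 1/12 · (1.03262e+08 − 354294) = 8.57566e+06.

S_1 ≈ 2.17666e+09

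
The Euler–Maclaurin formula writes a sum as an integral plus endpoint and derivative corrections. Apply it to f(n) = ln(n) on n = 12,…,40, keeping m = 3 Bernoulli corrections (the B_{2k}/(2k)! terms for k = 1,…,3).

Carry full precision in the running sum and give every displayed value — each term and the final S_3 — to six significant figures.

∫_12^40 ln(x) dx evaluates to 89.7363.
Boundary: ½(f(12) + f(40)) = ½(2.48491 + 3.68888) = 3.08689.
So far: 92.8232.
Correction k=1: B_{2}/2! · (f^{(1)}(40) − f^{(1)}(12)) = 1/12 · (0.0250000 − 0.0833333) = -0.00486111.
Partial sum through k=1: 92.8183.
Correction k=2: B_{4}/4! · (f^{(3)}(40) − f^{(3)}(12)) = −1/720 · (3.12500e-05 − 0.00115741) = 1.56411e-06.
Partial sum through k=2: 92.8183.
Correction k=3: B_{6}/6! · (f^{(5)}(40) − f^{(5)}(12)) = 1/30240 · (2.34375e-07 − 9.64506e-05) = -3.18175e-09.

S_3 ≈ 92.8183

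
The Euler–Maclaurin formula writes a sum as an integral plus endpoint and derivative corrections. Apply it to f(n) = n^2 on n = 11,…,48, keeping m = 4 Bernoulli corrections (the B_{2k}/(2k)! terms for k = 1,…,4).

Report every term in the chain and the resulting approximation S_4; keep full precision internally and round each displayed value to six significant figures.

∫_11^48 x^2 dx evaluates to 36420.3.
½[f(11) + f(48)] = ½[121.000 + 2304.00] = 1212.50.
Integral + boundary = 37632.8.
Order-1 term: 1/12 · (96.0000 − 22.0000) = 6.16667.
Running total after k=1: 37639.0.
Order-2 term: −1/720 · (0.00000 − 0.00000) = 0.00000.
Running total after k=2: 37639.0.
Order-3 term: 1/30240 · (0.00000 − 0.00000) = 0.00000.
Running total after k=3: 37639.0.
Order-4 term: −1/1209600 · (0.00000 − 0.00000) = 0.00000.

S_4 ≈ 37639.0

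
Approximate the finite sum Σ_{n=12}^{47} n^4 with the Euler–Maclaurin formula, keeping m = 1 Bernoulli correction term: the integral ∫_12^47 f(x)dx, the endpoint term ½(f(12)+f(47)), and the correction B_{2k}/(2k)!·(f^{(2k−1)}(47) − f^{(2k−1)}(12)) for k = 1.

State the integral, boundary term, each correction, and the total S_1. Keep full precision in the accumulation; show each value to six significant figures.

S_1 ≈ 4.83035e+07

Integral: ∫_12^47 x^4 dx = 4.58192e+07.
Boundary: ½(f(12) + f(47)) = ½(20736.0 + 4.87968e+06) = 2.45021e+06.
Running total after boundary: 4.82694e+07.
Order-1 term: 1/12 · (415292 − 6912.00) = 34031.7.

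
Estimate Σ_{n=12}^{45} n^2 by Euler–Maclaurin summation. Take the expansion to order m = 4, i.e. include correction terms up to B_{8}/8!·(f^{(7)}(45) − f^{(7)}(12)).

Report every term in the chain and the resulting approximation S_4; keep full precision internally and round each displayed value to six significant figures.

Integral: ∫_12^45 x^2 dx = 29799.0.
Endpoint term: (f(12) + f(45))/2 = (144.000 + 2025.00)/2 = 1084.50.
Running total after boundary: 30883.5.
k=1: B_{2}/(2)! × [f^{(1)}(45) − f^{(1)}(12)] = 1/12 × (90.0000 − 24.0000) = 5.50000.
After k=1: 30889.0.
k=2: B_{4}/(4)! × [f^{(3)}(45) − f^{(3)}(12)] = −1/720 × (0.00000 − 0.00000) = 0.00000.
After k=2: 30889.0.
k=3: B_{6}/(6)! × [f^{(5)}(45) − f^{(5)}(12)] = 1/30240 × (0.00000 − 0.00000) = 0.00000.
After k=3: 30889.0.
k=4: B_{8}/(8)! × [f^{(7)}(45) − f^{(7)}(12)] = −1/1209600 × (0.00000 − 0.00000) = 0.00000.

S_4 ≈ 30889.0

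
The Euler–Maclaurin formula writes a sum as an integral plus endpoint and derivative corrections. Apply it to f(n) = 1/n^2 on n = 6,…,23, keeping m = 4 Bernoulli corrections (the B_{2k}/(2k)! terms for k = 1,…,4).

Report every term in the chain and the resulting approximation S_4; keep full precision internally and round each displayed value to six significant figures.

S_4 ≈ 0.138776

The integral term ∫_6^23 1/x^2 dx = 0.123188.
Boundary: ½(f(6) + f(23)) = ½(0.0277778 + 0.00189036) = 0.0148341.
Running total after boundary: 0.138022.
Order-1 term: 1/12 · (-0.000164379 − (-0.00925926)) = 0.000757907.
After k=1: 0.138780.
Order-2 term: −1/720 · (-3.72883e-06 − (-0.00308642)) = -4.28152e-06.
After k=2: 0.138776.
Order-3 term: 1/30240 · (-2.11465e-07 − (-0.00257202)) = 8.50465e-08.
After k=3: 0.138776.
Order-4 term: −1/1209600 · (-2.23857e-08 − (-0.00400091)) = -3.30762e-09.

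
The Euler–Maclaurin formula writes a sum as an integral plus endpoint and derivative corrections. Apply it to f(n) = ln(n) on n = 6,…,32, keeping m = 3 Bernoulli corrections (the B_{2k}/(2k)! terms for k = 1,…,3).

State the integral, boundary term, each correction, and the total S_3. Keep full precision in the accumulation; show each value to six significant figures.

S_3 ≈ 76.7705

The integral term ∫_6^32 ln(x) dx = 74.1530.
Endpoint term: (f(6) + f(32))/2 = (1.79176 + 3.46574)/2 = 2.62875.
Running total after boundary: 76.7817.
Correction k=1: B_{2}/2! · (f^{(1)}(32) − f^{(1)}(6)) = 1/12 · (0.0312500 − 0.166667) = -0.0112847.
After k=1: 76.7705.
Correction k=2: B_{4}/4! · (f^{(3)}(32) − f^{(3)}(6)) = −1/720 · (6.10352e-05 − 0.00925926) = 1.27753e-05.
After k=2: 76.7705.
Correction k=3: B_{6}/6! · (f^{(5)}(32) − f^{(5)}(6)) = 1/30240 · (7.15256e-07 − 0.00308642) = -1.02040e-07.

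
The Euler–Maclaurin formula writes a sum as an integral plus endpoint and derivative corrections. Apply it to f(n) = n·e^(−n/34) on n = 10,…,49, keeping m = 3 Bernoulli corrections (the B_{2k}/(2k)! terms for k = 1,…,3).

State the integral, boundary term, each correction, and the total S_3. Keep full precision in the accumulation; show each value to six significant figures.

S_3 ≈ 456.450

The integral term ∫_10^49 x·e^(−x/34) dx = 446.978.
Boundary: ½(f(10) + f(49)) = ½(7.45189 + 11.5958) = 9.52385.
Running total after boundary: 456.502.
Correction k=1: B_{2}/2! · (f^{(1)}(49) − f^{(1)}(10)) = 1/12 · (-0.104404 − 0.526016) = -0.0525350.
After k=1: 456.450.
Correction k=2: B_{4}/4! · (f^{(3)}(49) − f^{(3)}(10)) = −1/720 · (0.000319113 − 0.00174428) = 1.97941e-06.
After k=2: 456.450.
Correction k=3: B_{6}/6! · (f^{(5)}(49) − f^{(5)}(10)) = 1/30240 · (6.30225e-07 − 2.62417e-06) = -6.59373e-11.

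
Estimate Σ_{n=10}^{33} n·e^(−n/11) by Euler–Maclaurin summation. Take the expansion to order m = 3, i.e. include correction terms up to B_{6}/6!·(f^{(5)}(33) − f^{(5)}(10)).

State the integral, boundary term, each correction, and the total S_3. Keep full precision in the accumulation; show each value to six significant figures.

S_3 ≈ 71.7953

∫_10^33 x·e^(−x/11) dx evaluates to 68.9707.
½[f(10) + f(33)] = ½[4.02890 + 1.64297] = 2.83594.
Running total after boundary: 71.8067.
Correction k=1: B_{2}/2! · (f^{(1)}(33) − f^{(1)}(10)) = 1/12 · (-0.0995741 − 0.0366264) = -0.0113500.
After k=1: 71.7953.
Correction k=2: B_{4}/4! · (f^{(3)}(33) − f^{(3)}(10)) = −1/720 · (0.00000 − 0.00696204) = 9.66950e-06.
After k=2: 71.7953.
Correction k=3: B_{6}/6! · (f^{(5)}(33) − f^{(5)}(10)) = 1/30240 · (6.80105e-06 − 0.000112573) = -3.49776e-09.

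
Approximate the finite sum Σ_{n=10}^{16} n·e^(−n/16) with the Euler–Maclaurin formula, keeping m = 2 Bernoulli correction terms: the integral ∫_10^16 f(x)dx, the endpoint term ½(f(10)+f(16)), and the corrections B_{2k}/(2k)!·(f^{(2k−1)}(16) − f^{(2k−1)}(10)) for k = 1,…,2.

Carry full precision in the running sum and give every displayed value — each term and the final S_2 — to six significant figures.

∫_10^16 x·e^(−x/16) dx evaluates to 34.3145.
Boundary: ½(f(10) + f(16)) = ½(5.35261 + 5.88607) = 5.61934.
So far: 39.9338.
k=1: B_{2}/(2)! × [f^{(1)}(16) − f^{(1)}(10)] = 1/12 × (0.00000 − 0.200723) = -0.0167269.
Partial sum through k=1: 39.9171.
k=2: B_{4}/(4)! × [f^{(3)}(16) − f^{(3)}(10)] = −1/720 × (0.00287406 − 0.00496580) = 2.90520e-06.

S_2 ≈ 39.9171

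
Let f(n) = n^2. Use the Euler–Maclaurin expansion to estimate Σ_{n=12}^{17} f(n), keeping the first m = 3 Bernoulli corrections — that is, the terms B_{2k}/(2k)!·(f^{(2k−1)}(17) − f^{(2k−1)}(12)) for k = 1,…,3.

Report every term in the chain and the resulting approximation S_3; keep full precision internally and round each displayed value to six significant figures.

∫_12^17 x^2 dx evaluates to 1061.67.
Boundary: ½(f(12) + f(17)) = ½(144.000 + 289.000) = 216.500.
Running total after boundary: 1278.17.
k=1: B_{2}/(2)! × [f^{(1)}(17) − f^{(1)}(12)] = 1/12 × (34.0000 − 24.0000) = 0.833333.
Partial sum through k=1: 1279.00.
k=2: B_{4}/(4)! × [f^{(3)}(17) − f^{(3)}(12)] = −1/720 × (0.00000 − 0.00000) = 0.00000.
Partial sum through k=2: 1279.00.
k=3: B_{6}/(6)! × [f^{(5)}(17) − f^{(5)}(12)] = 1/30240 × (0.00000 − 0.00000) = 0.00000.

S_3 ≈ 1279.00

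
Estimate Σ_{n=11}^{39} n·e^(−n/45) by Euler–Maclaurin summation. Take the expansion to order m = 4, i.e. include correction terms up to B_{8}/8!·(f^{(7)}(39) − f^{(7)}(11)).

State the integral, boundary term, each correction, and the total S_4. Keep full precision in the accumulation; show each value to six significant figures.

Integral: ∫_11^39 x·e^(−x/45) dx = 384.587.
½[f(11) + f(39)] = ½[8.61453 + 16.3937] = 12.5041.
Integral + boundary = 397.091.
Order-1 term: 1/12 · (0.0560467 − 0.591705) = -0.0446382.
Partial sum through k=1: 397.047.
Order-2 term: −1/720 · (0.000442838 − 0.00106567) = 8.65046e-07.
Partial sum through k=2: 397.047.
Order-3 term: 1/30240 · (4.23703e-07 − 9.08218e-07) = -1.60223e-11.
Partial sum through k=3: 397.047.
Order-4 term: −1/1209600 · (3.10480e-10 − 6.37126e-10) = 2.70045e-16.

S_4 ≈ 397.047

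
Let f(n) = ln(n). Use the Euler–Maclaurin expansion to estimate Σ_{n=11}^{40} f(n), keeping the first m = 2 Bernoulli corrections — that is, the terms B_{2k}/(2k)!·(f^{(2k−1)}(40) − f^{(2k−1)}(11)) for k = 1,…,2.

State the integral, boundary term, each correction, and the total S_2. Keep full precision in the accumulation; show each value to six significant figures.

The integral term ∫_11^40 ln(x) dx = 92.1783.
½[f(11) + f(40)] = ½[2.39790 + 3.68888] = 3.04339.
Integral + boundary = 95.2217.
k=1: B_{2}/(2)! × [f^{(1)}(40) − f^{(1)}(11)] = 1/12 × (0.0250000 − 0.0909091) = -0.00549242.
Partial sum through k=1: 95.2162.
k=2: B_{4}/(4)! × [f^{(3)}(40) − f^{(3)}(11)] = −1/720 × (3.12500e-05 − 0.00150263) = 2.04358e-06.

S_2 ≈ 95.2162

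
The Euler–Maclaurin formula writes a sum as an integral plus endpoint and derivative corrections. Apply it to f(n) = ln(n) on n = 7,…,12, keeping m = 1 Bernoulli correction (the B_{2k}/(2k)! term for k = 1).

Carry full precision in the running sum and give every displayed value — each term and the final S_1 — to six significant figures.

S_1 ≈ 13.4080

Integral: ∫_7^12 ln(x) dx = 11.1975.
½[f(7) + f(12)] = ½[1.94591 + 2.48491] = 2.21541.
Integral + boundary = 13.4129.
k=1: B_{2}/(2)! × [f^{(1)}(12) − f^{(1)}(7)] = 1/12 × (0.0833333 − 0.142857) = -0.00496032.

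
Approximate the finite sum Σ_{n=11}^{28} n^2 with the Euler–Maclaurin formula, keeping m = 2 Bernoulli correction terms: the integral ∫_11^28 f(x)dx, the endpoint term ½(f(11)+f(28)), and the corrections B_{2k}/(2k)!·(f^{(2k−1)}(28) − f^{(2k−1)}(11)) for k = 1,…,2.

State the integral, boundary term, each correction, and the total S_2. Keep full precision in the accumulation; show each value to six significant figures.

The integral term ∫_11^28 x^2 dx = 6873.67.
Endpoint term: (f(11) + f(28))/2 = (121.000 + 784.000)/2 = 452.500.
So far: 7326.17.
k=1: B_{2}/(2)! × [f^{(1)}(28) − f^{(1)}(11)] = 1/12 × (56.0000 − 22.0000) = 2.83333.
After k=1: 7329.00.
k=2: B_{4}/(4)! × [f^{(3)}(28) − f^{(3)}(11)] = −1/720 × (0.00000 − 0.00000) = 0.00000.

S_2 ≈ 7329.00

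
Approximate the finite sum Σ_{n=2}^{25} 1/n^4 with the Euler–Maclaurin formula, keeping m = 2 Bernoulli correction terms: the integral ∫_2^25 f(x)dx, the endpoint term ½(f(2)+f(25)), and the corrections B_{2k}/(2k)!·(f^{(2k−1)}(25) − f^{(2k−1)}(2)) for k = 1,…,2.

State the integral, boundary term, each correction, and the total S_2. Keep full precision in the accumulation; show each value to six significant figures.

Integral: ∫_2^25 1/x^4 dx = 0.0416453.
½[f(2) + f(25)] = ½[0.0625000 + 2.56000e-06] = 0.0312513.
Running total after boundary: 0.0728966.
Order-1 term: 1/12 · (-4.09600e-07 − (-0.125000)) = 0.0104166.
After k=1: 0.0833132.
Order-2 term: −1/720 · (-1.96608e-08 − (-0.937500)) = -0.00130208.

S_2 ≈ 0.0820112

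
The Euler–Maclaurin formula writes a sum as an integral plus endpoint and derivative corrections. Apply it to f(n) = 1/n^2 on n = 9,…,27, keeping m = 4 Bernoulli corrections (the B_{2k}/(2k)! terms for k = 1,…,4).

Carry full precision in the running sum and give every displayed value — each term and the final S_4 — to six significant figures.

S_4 ≈ 0.0811524

Integral: ∫_9^27 1/x^2 dx = 0.0740741.
½[f(9) + f(27)] = ½[0.0123457 + 0.00137174] = 0.00685871.
Running total after boundary: 0.0809328.
Order-1 term: 1/12 · (-0.000101611 − (-0.00274348)) = 0.000220156.
Running total after k=1: 0.0811529.
Order-2 term: −1/720 · (-1.67260e-06 − (-0.000406442)) = -5.62180e-07.
Running total after k=2: 0.0811524.
Order-3 term: 1/30240 · (-6.88313e-08 − (-0.000150534)) = 4.97570e-09.
Running total after k=3: 0.0811524.
Order-4 term: −1/1209600 · (-5.28745e-09 − (-0.000104073)) = -8.60348e-11.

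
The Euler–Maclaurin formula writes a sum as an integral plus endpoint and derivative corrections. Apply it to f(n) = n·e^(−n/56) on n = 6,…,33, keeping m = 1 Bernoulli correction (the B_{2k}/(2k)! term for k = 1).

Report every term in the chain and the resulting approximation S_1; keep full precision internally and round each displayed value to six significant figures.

Integral: ∫_6^33 x·e^(−x/56) dx = 354.494.
½[f(6) + f(33)] = ½[5.39038 + 18.3059] = 11.8481.
So far: 366.342.
Correction k=1: B_{2}/2! · (f^{(1)}(33) − f^{(1)}(6)) = 1/12 · (0.227833 − 0.802140) = -0.0478590.

S_1 ≈ 366.294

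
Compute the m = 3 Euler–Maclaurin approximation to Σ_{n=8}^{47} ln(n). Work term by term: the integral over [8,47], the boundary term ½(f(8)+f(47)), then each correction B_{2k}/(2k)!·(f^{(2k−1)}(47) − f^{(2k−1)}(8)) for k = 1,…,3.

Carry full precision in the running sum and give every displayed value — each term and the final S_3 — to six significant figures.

S_3 ≈ 128.278

The integral term ∫_8^47 ln(x) dx = 125.321.
Boundary: ½(f(8) + f(47)) = ½(2.07944 + 3.85015) = 2.96479.
Running total after boundary: 128.286.
k=1: B_{2}/(2)! × [f^{(1)}(47) − f^{(1)}(8)] = 1/12 × (0.0212766 − 0.125000) = -0.00864362.
Running total after k=1: 128.278.
k=2: B_{4}/(4)! × [f^{(3)}(47) − f^{(3)}(8)] = −1/720 × (1.92636e-05 − 0.00390625) = 5.39859e-06.
Running total after k=2: 128.278.
k=3: B_{6}/(6)! × [f^{(5)}(47) − f^{(5)}(8)] = 1/30240 × (1.04646e-07 − 0.000732422) = -2.42168e-08.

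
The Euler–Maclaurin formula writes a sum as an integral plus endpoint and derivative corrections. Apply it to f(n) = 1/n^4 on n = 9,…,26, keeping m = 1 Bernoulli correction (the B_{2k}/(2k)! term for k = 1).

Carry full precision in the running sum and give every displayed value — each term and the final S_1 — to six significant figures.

∫_9^26 1/x^4 dx evaluates to 0.000438282.
Boundary: ½(f(9) + f(26)) = ½(0.000152416 + 2.18830e-06) = 7.73020e-05.
Integral + boundary = 0.000515584.
k=1: B_{2}/(2)! × [f^{(1)}(26) − f^{(1)}(9)] = 1/12 × (-3.36661e-07 − (-6.77404e-05)) = 5.61697e-06.

S_1 ≈ 0.000521201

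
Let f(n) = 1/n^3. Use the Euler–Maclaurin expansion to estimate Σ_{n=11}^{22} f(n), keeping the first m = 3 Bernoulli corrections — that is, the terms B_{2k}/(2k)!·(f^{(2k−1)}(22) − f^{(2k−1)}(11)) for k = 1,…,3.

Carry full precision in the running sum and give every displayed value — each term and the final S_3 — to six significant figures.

The integral term ∫_11^22 1/x^3 dx = 0.00309917.
Endpoint term: (f(11) + f(22))/2 = (0.000751315 + 9.39144e-05)/2 = 0.000422615.
So far: 0.00352179.
k=1: B_{2}/(2)! × [f^{(1)}(22) − f^{(1)}(11)] = 1/12 × (-1.28065e-05 − (-0.000204904)) = 1.60081e-05.
Running total after k=1: 0.00353780.
k=2: B_{4}/(4)! × [f^{(3)}(22) − f^{(3)}(11)] = −1/720 × (-5.29194e-07 − (-3.38684e-05)) = -4.63045e-08.
Running total after k=2: 0.00353775.
k=3: B_{6}/(6)! × [f^{(5)}(22) − f^{(5)}(11)] = 1/30240 × (-4.59218e-08 − (-1.17560e-05)) = 3.87238e-10.

S_3 ≈ 0.00353775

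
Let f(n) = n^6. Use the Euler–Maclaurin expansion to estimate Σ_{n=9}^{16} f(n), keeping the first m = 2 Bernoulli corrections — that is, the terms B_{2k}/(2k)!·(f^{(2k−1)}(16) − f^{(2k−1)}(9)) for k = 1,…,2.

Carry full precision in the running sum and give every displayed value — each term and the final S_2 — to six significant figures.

S_2 ≈ 4.68132e+07

The integral term ∫_9^16 x^6 dx = 3.76646e+07.
½[f(9) + f(16)] = ½[531441 + 1.67772e+07] = 8.65433e+06.
So far: 4.63190e+07.
k=1: B_{2}/(2)! × [f^{(1)}(16) − f^{(1)}(9)] = 1/12 × (6.29146e+06 − 354294) = 494764.
After k=1: 4.68137e+07.
k=2: B_{4}/(4)! × [f^{(3)}(16) − f^{(3)}(9)] = −1/720 × (491520 − 87480.0) = -561.167.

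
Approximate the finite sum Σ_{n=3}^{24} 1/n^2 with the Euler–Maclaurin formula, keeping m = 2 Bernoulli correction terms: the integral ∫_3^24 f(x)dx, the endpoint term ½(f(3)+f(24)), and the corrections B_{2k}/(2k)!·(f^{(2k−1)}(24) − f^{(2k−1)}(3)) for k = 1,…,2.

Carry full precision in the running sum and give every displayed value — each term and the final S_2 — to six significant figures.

Integral: ∫_3^24 1/x^2 dx = 0.291667.
Endpoint term: (f(3) + f(24))/2 = (0.111111 + 0.00173611)/2 = 0.0564236.
So far: 0.348090.
Order-1 term: 1/12 · (-0.000144676 − (-0.0740741)) = 0.00616078.
Running total after k=1: 0.354251.
Order-2 term: −1/720 · (-3.01408e-06 − (-0.0987654)) = -0.000137170.

S_2 ≈ 0.354114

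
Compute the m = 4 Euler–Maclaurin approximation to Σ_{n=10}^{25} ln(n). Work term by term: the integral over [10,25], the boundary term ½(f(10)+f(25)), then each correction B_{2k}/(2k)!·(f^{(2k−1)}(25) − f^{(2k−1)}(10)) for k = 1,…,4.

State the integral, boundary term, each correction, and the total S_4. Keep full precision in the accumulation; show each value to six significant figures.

Integral: ∫_10^25 ln(x) dx = 42.4460.
Boundary: ½(f(10) + f(25)) = ½(2.30259 + 3.21888) = 2.76073.
Integral + boundary = 45.2068.
k=1: B_{2}/(2)! × [f^{(1)}(25) − f^{(1)}(10)] = 1/12 × (0.0400000 − 0.100000) = -0.00500000.
Running total after k=1: 45.2018.
k=2: B_{4}/(4)! × [f^{(3)}(25) − f^{(3)}(10)] = −1/720 × (0.000128000 − 0.00200000) = 2.60000e-06.
Running total after k=2: 45.2018.
k=3: B_{6}/(6)! × [f^{(5)}(25) − f^{(5)}(10)] = 1/30240 × (2.45760e-06 − 0.000240000) = -7.85524e-09.
Running total after k=3: 45.2018.
k=4: B_{8}/(8)! × [f^{(7)}(25) − f^{(7)}(10)] = −1/1209600 × (1.17965e-07 − 7.20000e-05) = 5.94263e-11.

S_4 ≈ 45.2018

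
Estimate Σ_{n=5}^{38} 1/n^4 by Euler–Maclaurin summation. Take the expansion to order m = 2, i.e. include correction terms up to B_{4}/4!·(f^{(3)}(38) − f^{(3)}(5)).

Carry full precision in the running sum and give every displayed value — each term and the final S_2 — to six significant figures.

S_2 ≈ 0.00356536

The integral term ∫_5^38 1/x^4 dx = 0.00266059.
Endpoint term: (f(5) + f(38))/2 = (0.00160000 + 4.79585e-07)/2 = 0.000800240.
Integral + boundary = 0.00346083.
Order-1 term: 1/12 · (-5.04826e-08 − (-0.00128000)) = 0.000106662.
Running total after k=1: 0.00356749.
Order-2 term: −1/720 · (-1.04881e-09 − (-0.00153600)) = -2.13333e-06.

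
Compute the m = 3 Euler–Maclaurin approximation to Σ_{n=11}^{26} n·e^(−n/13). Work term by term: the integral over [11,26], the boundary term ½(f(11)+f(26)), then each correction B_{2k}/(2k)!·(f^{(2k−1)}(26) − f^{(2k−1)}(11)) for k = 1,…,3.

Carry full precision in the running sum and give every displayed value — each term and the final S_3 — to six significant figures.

S_3 ≈ 69.3548

The integral term ∫_11^26 x·e^(−x/13) dx = 65.2524.
Boundary: ½(f(11) + f(26)) = ½(4.71968 + 3.51872) = 4.11920.
Integral + boundary = 69.3716.
Order-1 term: 1/12 · (-0.135335 − 0.0660095) = -0.0167787.
After k=1: 69.3548.
Order-2 term: −1/720 · (0.000800800 − 0.00546825) = 6.48256e-06.
After k=2: 69.3548.
Order-3 term: 1/30240 · (1.42154e-05 − 6.24018e-05) = -1.59347e-09.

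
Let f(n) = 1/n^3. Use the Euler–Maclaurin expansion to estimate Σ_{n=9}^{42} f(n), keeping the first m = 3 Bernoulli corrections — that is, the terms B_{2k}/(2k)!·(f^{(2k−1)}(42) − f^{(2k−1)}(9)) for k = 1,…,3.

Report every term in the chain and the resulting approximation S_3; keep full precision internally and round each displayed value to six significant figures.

Integral: ∫_9^42 1/x^3 dx = 0.00588939.
Endpoint term: (f(9) + f(42))/2 = (0.00137174 + 1.34975e-05)/2 = 0.000692620.
So far: 0.00658201.
k=1: B_{2}/(2)! × [f^{(1)}(42) − f^{(1)}(9)] = 1/12 × (-9.64104e-07 − (-0.000457247)) = 3.80236e-05.
After k=1: 0.00662004.
k=2: B_{4}/(4)! × [f^{(3)}(42) − f^{(3)}(9)] = −1/720 × (-1.09309e-08 − (-0.000112901)) = -1.56791e-07.
After k=2: 0.00661988.
k=3: B_{6}/(6)! × [f^{(5)}(42) − f^{(5)}(9)] = 1/30240 × (-2.60259e-10 − (-5.85410e-05)) = 1.93587e-09.

S_3 ≈ 0.00661988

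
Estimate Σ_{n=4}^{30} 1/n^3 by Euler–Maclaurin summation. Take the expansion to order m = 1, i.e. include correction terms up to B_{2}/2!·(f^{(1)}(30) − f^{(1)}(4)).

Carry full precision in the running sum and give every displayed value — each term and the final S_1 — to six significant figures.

Integral: ∫_4^30 1/x^3 dx = 0.0306944.
½[f(4) + f(30)] = ½[0.0156250 + 3.70370e-05] = 0.00783102.
So far: 0.0385255.
k=1: B_{2}/(2)! × [f^{(1)}(30) − f^{(1)}(4)] = 1/12 × (-3.70370e-06 − (-0.0117188)) = 0.000976254.

S_1 ≈ 0.0395017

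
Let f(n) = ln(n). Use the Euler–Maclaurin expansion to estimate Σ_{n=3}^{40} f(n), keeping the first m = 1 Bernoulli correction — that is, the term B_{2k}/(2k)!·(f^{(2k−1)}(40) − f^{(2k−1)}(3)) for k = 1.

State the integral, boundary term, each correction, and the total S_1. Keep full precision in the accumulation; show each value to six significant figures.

∫_3^40 ln(x) dx evaluates to 107.259.
½[f(3) + f(40)] = ½[1.09861 + 3.68888] = 2.39375.
Running total after boundary: 109.653.
Correction k=1: B_{2}/2! · (f^{(1)}(40) − f^{(1)}(3)) = 1/12 · (0.0250000 − 0.333333) = -0.0256944.

S_1 ≈ 109.627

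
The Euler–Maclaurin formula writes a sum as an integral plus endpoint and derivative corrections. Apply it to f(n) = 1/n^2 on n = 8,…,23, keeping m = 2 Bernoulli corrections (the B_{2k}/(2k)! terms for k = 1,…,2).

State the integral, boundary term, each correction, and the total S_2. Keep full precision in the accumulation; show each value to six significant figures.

S_2 ≈ 0.0905902

Integral: ∫_8^23 1/x^2 dx = 0.0815217.
Boundary: ½(f(8) + f(23)) = ½(0.0156250 + 0.00189036) = 0.00875768.
Running total after boundary: 0.0902794.
Order-1 term: 1/12 · (-0.000164379 − (-0.00390625)) = 0.000311823.
After k=1: 0.0905912.
Order-2 term: −1/720 · (-3.72883e-06 − (-0.000732422)) = -1.01207e-06.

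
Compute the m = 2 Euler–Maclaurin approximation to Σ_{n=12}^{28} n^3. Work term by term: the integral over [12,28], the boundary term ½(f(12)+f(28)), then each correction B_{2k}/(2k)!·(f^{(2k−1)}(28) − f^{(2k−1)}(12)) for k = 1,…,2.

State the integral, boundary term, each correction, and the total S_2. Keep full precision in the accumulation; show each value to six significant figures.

S_2 ≈ 160480

∫_12^28 x^3 dx evaluates to 148480.
½[f(12) + f(28)] = ½[1728.00 + 21952.0] = 11840.0.
So far: 160320.
Correction k=1: B_{2}/2! · (f^{(1)}(28) − f^{(1)}(12)) = 1/12 · (2352.00 − 432.000) = 160.000.
Running total after k=1: 160480.
Correction k=2: B_{4}/4! · (f^{(3)}(28) − f^{(3)}(12)) = −1/720 · (6.00000 − 6.00000) = 0.00000.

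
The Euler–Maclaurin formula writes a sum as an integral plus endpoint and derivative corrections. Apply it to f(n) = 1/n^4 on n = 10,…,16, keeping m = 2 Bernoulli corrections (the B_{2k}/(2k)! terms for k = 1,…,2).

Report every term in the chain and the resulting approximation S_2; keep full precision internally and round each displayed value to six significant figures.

S_2 ≈ 0.000312582

Integral: ∫_10^16 1/x^4 dx = 0.000251953.
Boundary: ½(f(10) + f(16)) = ½(0.000100000 + 1.52588e-05) = 5.76294e-05.
Running total after boundary: 0.000309583.
k=1: B_{2}/(2)! × [f^{(1)}(16) − f^{(1)}(10)] = 1/12 × (-3.81470e-06 − (-4.00000e-05)) = 3.01544e-06.
Partial sum through k=1: 0.000312598.
k=2: B_{4}/(4)! × [f^{(3)}(16) − f^{(3)}(10)] = −1/720 × (-4.47035e-07 − (-1.20000e-05)) = -1.60458e-08.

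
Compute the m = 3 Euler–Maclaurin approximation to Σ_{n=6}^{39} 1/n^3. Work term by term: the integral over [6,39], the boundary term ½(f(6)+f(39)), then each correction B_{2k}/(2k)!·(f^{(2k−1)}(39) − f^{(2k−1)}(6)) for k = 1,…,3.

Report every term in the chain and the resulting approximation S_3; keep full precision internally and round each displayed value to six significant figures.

The integral term ∫_6^39 1/x^3 dx = 0.0135602.
½[f(6) + f(39)] = ½[0.00462963 + 1.68580e-05] = 0.00232324.
So far: 0.0158834.
Order-1 term: 1/12 · (-1.29677e-06 − (-0.00231481)) = 0.000192793.
Partial sum through k=1: 0.0160762.
Order-2 term: −1/720 · (-1.70515e-08 − (-0.00128601)) = -1.78610e-06.
Partial sum through k=2: 0.0160744.
Order-3 term: 1/30240 · (-4.70851e-10 − (-0.00150034)) = 4.96145e-08.

S_3 ≈ 0.0160745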